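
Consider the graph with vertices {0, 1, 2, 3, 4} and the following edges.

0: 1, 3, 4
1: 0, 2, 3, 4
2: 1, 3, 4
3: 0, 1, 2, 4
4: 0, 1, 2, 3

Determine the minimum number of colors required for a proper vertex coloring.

4

1, 2, 3, 4 are pairwise adjacent (a clique of size 4), so at least 4 colors are needed.
4 colors suffice: color a → {1}; color b → {3}; color c → {4}; color d → {0, 2}. Each edge has distinct colors on its endpoints.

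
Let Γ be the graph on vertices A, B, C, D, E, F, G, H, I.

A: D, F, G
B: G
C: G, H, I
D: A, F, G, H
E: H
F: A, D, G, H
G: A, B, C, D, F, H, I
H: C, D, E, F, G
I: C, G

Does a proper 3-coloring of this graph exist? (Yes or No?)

No

A, D, F, G are pairwise adjacent (a clique of size 4), so at least 4 colors are needed.
So 3 colors are not enough.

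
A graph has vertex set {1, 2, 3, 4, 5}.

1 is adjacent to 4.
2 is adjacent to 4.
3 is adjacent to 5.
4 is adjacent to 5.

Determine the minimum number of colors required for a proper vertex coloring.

2

3 and 5 are adjacent, so at least 2 colors are needed.
One proper 2-coloring: 1=b, 2=b, 3=a, 4=a, 5=b. Each edge has distinct colors on its endpoints.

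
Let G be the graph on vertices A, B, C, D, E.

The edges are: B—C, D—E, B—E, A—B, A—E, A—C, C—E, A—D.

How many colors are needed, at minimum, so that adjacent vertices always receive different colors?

4

A, B, C, E are pairwise adjacent (a clique of size 4), so at least 4 colors are needed.
A valid assignment using 4 colors: A=1, B=3, C=4, D=3, E=2. Each edge has distinct colors on its endpoints.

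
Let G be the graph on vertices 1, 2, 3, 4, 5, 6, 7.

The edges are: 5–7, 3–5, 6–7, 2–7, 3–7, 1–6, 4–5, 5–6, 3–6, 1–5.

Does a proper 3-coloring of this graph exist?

3, 5, 6, 7 form a clique, so at least 4 colors are needed.
So 3 colors are not enough.

No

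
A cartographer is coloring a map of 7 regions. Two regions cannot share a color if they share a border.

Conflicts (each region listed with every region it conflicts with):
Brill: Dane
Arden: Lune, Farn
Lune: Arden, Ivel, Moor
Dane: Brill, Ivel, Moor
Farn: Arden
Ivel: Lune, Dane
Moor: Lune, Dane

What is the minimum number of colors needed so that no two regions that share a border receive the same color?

Brill and Dane conflict, so at least 2 colors are needed.
A valid assignment using 2 colors: Brill=2, Arden=2, Lune=1, Dane=1, Farn=1, Ivel=2, Moor=2. No two conflicting regions share a color.

2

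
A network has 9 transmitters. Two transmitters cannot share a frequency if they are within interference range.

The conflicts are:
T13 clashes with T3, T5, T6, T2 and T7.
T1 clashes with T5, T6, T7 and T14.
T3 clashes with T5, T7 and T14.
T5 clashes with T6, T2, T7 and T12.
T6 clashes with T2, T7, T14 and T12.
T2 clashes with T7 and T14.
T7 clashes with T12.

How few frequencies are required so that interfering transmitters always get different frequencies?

5

T13, T5, T6, T2, T7 are mutually in conflict, so at least 5 frequencies are needed.
5 frequencies suffice: T13=5, T1=4, T3=1, T5=3, T6=1, T2=4, T7=2, T14=2, T12=4. Every pair that conflicts lands in different frequencies.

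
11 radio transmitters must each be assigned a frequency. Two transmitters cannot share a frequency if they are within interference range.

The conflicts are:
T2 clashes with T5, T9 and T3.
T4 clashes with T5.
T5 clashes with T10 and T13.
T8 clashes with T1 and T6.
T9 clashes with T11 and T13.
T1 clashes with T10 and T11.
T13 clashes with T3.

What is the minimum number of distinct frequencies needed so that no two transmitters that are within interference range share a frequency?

T2 and T3 conflict, so at least 2 frequencies are needed.
Using 2 frequencies: T2=2, T4=2, T5=1, T8=2, T9=1, T1=1, T10=2, T11=2, T13=2, T3=1, T6=1. No two conflicting transmitters share a frequency.

2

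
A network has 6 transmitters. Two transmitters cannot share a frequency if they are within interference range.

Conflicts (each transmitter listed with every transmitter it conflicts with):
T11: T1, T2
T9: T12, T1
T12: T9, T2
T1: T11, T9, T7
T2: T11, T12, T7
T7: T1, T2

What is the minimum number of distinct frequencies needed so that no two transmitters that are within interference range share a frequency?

3

The cycle T7-T2-T12-T9-T1-T7 has odd length 5, so it cannot be 2-colored; at least 3 frequencies are needed.
3 frequencies suffice: frequency 1 → {T1, T2}; frequency 2 → {T11, T12, T7}; frequency 3 → {T9}. Each listed conflict is separated.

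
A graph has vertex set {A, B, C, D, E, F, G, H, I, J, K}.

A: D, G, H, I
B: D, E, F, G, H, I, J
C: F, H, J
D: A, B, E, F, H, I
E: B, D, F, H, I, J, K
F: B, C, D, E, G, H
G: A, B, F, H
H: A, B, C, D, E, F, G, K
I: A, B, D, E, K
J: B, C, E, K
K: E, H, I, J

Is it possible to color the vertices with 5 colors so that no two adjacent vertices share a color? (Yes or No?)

The chromatic number is 5. B, D, E, F, H are pairwise adjacent (a clique of size 5), so at least 5 colors are needed.
5 colors suffice: A=green, B=green, C=blue, D=yellow, E=blue, F=purple, G=blue, H=red, I=red, J=red, K=green.
That is already a proper 5-coloring.

Yes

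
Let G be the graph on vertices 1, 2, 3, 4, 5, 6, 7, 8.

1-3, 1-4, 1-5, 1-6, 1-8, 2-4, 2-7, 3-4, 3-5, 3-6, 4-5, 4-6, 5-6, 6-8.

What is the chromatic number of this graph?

1, 3, 4, 5, 6 are pairwise adjacent (a clique of size 5), so at least 5 colors are needed.
5 colors suffice: color a → {2, 6}; color b → {1, 7}; color c → {4, 8}; color d → {5}; color e → {3}. No two adjacent vertices share a color.

5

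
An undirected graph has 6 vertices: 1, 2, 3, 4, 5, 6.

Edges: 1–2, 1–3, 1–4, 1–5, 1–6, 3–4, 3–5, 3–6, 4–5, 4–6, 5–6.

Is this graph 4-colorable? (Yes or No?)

1, 3, 4, 5, 6 form a clique, so at least 5 colors are needed.
So 4 colors are not enough.

No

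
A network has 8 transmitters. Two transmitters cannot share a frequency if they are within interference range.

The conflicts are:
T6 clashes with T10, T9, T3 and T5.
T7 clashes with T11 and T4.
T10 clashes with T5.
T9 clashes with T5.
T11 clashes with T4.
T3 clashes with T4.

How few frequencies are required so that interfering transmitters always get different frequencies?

3

T6, T10, T5 are mutually in conflict, so at least 3 frequencies are needed.
Using 3 frequencies: T6=1, T7=3, T10=3, T9=3, T11=2, T3=2, T4=1, T5=2. Every pair that conflicts lands in different frequencies.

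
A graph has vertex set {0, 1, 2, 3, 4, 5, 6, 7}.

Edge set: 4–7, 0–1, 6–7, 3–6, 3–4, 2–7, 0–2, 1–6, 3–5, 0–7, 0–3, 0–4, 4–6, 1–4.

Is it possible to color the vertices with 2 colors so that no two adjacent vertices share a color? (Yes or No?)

0, 1, 4 form a triangle, so at least 3 colors are needed.
So 2 colors are not enough.

No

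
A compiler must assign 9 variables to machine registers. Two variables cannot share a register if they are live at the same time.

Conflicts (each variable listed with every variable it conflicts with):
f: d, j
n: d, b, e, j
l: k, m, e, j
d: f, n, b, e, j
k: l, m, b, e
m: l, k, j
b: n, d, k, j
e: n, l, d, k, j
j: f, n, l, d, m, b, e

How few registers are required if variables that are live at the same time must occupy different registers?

n, d, b, j pairwise conflict, so at least 4 registers are needed.
Using 4 registers: f=3, n=4, l=2, d=2, k=1, m=3, b=3, e=3, j=1. No two conflicting variables share a register.

4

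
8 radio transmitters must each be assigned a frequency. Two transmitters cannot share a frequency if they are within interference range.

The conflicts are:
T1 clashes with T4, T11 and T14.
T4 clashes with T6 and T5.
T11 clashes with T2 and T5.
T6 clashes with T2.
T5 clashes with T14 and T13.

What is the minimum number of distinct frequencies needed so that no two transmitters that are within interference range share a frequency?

3

The cycle T4-T6-T2-T11-T1-T4 has odd length 5, so it cannot be 2-colored; at least 3 frequencies are needed.
Using 3 frequencies: T1=1, T4=2, T11=2, T6=3, T2=1, T5=1, T14=2, T13=2. No two conflicting transmitters share a frequency.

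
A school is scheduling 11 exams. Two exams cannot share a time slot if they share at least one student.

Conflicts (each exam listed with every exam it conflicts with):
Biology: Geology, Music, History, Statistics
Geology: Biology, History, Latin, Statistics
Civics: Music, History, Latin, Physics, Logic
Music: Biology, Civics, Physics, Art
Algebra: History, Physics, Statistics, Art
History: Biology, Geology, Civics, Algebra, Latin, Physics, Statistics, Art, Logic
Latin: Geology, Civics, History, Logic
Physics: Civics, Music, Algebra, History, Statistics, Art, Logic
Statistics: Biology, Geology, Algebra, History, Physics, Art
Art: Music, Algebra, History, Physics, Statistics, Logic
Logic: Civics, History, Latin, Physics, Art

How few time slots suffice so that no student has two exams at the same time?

Algebra, History, Physics, Statistics, Art pairwise conflict, so at least 5 time slots are needed.
5 time slots suffice: Biology=3, Geology=2, Civics=3, Music=1, Algebra=5, History=1, Latin=5, Physics=2, Statistics=4, Art=3, Logic=4. Each listed conflict is separated.

5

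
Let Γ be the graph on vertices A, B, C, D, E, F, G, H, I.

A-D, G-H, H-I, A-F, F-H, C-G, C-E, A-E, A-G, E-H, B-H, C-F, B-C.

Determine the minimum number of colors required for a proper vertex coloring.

2

A and D are adjacent, so at least 2 colors are needed.
A valid assignment using 2 colors: A=1, B=2, C=1, D=2, E=2, F=2, G=2, H=1, I=2. No two adjacent vertices share a color.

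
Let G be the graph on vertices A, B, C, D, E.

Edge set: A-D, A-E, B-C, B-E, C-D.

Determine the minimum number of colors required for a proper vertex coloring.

3

The cycle A-D-C-B-E-A has odd length 5, so it cannot be 2-colored; at least 3 colors are needed.
3 colors suffice: color 1 → {C, E}; color 2 → {B, D}; color 3 → {A}. No two adjacent vertices share a color.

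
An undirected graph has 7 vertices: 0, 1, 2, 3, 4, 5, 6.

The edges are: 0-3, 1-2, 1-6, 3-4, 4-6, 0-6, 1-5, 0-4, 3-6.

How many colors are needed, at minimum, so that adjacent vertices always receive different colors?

4

0, 3, 4, 6 are mutually adjacent (a clique of size 4), so at least 4 colors are needed.
One proper 4-coloring: 0=c, 1=b, 2=a, 3=b, 4=d, 5=a, 6=a. No two adjacent vertices share a color.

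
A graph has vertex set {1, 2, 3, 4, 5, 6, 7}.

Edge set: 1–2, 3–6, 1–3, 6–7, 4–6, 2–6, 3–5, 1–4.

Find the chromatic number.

1 and 3 are adjacent, so at least 2 colors are needed.
2 colors suffice: color red → {1, 5, 6}; color blue → {2, 3, 4, 7}. Every edge joins two different colors.

2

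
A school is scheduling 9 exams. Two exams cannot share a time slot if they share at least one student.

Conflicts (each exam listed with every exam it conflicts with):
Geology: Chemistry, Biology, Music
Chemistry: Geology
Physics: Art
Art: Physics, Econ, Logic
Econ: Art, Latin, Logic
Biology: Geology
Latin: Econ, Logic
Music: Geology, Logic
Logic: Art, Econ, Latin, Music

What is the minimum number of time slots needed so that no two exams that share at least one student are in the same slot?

Econ, Latin, Logic are mutually in conflict, so at least 3 time slots are needed.
Using 3 time slots: Geology=1, Chemistry=2, Physics=1, Art=3, Econ=2, Biology=2, Latin=3, Music=2, Logic=1. Each listed conflict is separated.

3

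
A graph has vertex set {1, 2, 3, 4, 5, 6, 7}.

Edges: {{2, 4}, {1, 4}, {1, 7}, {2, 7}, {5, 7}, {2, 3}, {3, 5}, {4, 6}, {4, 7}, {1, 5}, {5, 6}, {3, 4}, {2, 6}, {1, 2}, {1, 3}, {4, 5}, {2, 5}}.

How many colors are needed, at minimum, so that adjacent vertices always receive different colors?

1, 2, 3, 4, 5 form a clique, so at least 5 colors are needed.
5 colors suffice: 1=yellow, 2=green, 3=purple, 4=red, 5=blue, 6=yellow, 7=purple. Every edge joins two different colors.

5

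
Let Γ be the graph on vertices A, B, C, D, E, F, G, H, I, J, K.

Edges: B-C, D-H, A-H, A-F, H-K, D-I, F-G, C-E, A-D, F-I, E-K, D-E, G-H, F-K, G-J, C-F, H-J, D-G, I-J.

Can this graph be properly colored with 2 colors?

D, G, H are mutually adjacent, so at least 3 colors are needed.
So 2 colors are not enough.

No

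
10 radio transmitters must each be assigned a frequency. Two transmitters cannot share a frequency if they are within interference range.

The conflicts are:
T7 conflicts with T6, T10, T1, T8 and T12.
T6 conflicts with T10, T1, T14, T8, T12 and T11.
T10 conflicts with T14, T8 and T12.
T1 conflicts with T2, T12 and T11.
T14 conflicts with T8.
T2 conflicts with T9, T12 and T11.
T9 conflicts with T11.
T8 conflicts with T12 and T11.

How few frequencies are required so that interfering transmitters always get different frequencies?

T7, T6, T10, T8, T12 are mutually in conflict, so at least 5 frequencies are needed.
5 frequencies suffice: frequency 1 → {T6, T2}; frequency 2 → {T1, T9, T8}; frequency 3 → {T14, T12, T11}; frequency 4 → {T10}; frequency 5 → {T7}. Each listed conflict is separated.

5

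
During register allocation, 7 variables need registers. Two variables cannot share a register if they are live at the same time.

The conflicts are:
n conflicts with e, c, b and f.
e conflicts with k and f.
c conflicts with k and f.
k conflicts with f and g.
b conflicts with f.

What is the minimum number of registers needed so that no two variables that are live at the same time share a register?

n, e, f all conflict with each other, so at least 3 registers are needed.
Using 3 registers: n=2, e=3, c=3, k=2, b=3, f=1, g=1. No two conflicting variables share a register.

3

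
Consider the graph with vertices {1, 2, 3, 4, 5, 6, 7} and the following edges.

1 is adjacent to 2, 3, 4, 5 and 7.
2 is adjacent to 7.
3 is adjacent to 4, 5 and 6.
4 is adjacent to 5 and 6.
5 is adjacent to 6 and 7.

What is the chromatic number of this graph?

1, 3, 4, 5 form a clique, so at least 4 colors are needed.
4 colors suffice: 1=a, 2=b, 3=c, 4=d, 5=b, 6=a, 7=c. No two adjacent vertices share a color.

4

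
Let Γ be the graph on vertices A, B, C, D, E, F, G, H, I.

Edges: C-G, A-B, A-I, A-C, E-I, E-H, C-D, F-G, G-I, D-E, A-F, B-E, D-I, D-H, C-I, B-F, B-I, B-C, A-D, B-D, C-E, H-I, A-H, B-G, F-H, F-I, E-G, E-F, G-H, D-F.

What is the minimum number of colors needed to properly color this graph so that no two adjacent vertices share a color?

A, D, F, H, I are pairwise adjacent (a clique of size 5), so at least 5 colors are needed.
A valid assignment using 5 colors: A=blue, B=green, C=purple, D=yellow, E=blue, F=purple, G=yellow, H=green, I=red. No two adjacent vertices share a color.

5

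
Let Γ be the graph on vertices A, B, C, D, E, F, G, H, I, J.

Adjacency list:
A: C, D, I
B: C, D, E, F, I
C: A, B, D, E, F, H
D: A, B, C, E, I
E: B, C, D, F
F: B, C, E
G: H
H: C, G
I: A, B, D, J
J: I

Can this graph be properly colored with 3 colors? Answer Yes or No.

No

B, C, D, E are pairwise adjacent (a clique of size 4), so at least 4 colors are needed.
So 3 colors are not enough.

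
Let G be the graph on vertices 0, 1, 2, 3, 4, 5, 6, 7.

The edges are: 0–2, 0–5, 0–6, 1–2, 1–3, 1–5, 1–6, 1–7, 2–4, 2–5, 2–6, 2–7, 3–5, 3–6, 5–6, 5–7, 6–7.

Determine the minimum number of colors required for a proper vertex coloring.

1, 2, 5, 6, 7 are mutually adjacent (a clique of size 5), so at least 5 colors are needed.
5 colors suffice: color red → {4, 6}; color blue → {5}; color green → {2, 3}; color yellow → {0, 1}; color purple → {7}. Every edge joins two different colors.

5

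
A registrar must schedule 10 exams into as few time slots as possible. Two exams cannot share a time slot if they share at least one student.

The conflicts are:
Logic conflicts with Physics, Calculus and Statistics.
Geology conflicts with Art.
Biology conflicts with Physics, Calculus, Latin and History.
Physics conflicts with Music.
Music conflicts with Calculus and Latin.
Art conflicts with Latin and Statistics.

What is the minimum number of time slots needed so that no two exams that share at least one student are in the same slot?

Geology and Art conflict, so at least 2 time slots are needed.
2 time slots suffice: time slot 1 → {Logic, Biology, Music, Art}; time slot 2 → {Geology, Physics, Calculus, Latin, History, Statistics}. Each listed conflict is separated.

2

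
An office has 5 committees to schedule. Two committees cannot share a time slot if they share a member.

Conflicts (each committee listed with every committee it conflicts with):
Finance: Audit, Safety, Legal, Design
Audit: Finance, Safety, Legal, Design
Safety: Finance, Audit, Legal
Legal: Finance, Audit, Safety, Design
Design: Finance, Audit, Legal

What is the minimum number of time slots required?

4

Finance, Audit, Safety, Legal pairwise conflict, so at least 4 time slots are needed.
4 time slots suffice: Finance=1, Audit=2, Safety=4, Legal=3, Design=4. No two conflicting committees share a time slot.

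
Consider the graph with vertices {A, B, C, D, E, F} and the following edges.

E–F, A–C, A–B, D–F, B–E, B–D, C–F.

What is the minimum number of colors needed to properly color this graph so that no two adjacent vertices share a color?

The cycle A-C-F-E-B-A has odd length 5, so it cannot be 2-colored; at least 3 colors are needed.
3 colors suffice: color 1 → {B, F}; color 2 → {C, D, E}; color 3 → {A}. Every edge joins two different colors.

3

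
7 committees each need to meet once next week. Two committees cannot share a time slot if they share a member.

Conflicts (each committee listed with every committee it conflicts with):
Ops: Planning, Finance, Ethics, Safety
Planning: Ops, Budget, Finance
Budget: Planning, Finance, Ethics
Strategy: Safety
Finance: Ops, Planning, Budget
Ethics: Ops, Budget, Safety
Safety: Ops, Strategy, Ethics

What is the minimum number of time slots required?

3

Ops, Planning, Finance pairwise conflict, so at least 3 time slots are needed.
A valid assignment using 3 time slots: Ops=1, Planning=3, Budget=1, Strategy=1, Finance=2, Ethics=3, Safety=2. Each listed conflict is separated.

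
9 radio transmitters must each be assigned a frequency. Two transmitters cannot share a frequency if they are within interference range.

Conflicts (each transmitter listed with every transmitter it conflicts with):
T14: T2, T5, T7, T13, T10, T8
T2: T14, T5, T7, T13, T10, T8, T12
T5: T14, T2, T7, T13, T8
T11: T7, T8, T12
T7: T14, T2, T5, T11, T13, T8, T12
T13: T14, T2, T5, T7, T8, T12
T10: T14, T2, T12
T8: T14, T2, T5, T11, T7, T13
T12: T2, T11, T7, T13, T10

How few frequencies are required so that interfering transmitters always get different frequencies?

6

T14, T2, T5, T7, T13, T8 are mutually in conflict, so at least 6 frequencies are needed.
6 frequencies suffice: frequency 1 → {T2, T11}; frequency 2 → {T7, T10}; frequency 3 → {T8, T12}; frequency 4 → {T14}; frequency 5 → {T13}; frequency 6 → {T5}. Every pair that conflicts lands in different frequencies.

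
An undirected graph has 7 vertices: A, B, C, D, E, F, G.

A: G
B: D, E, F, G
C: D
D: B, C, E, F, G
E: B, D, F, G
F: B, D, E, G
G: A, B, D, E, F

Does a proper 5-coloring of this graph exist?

The chromatic number is 5. B, D, E, F, G form a clique, so at least 5 colors are needed.
5 colors suffice: color 1 → {C, G}; color 2 → {A, D}; color 3 → {F}; color 4 → {B}; color 5 → {E}.
That is already a proper 5-coloring.

Yes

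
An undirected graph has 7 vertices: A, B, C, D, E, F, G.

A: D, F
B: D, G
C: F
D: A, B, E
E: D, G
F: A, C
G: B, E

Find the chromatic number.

2

A and F are adjacent, so at least 2 colors are needed.
One proper 2-coloring: A=2, B=2, C=2, D=1, E=2, F=1, G=1. Each edge has distinct colors on its endpoints.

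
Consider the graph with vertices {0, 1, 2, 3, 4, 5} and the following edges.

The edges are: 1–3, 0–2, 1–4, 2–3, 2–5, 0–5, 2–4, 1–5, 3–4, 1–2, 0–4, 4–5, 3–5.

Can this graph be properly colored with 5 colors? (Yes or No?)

The chromatic number is 5. 1, 2, 3, 4, 5 are mutually adjacent (a clique of size 5), so at least 5 colors are needed.
5 colors suffice: 0=yellow, 1=purple, 2=blue, 3=yellow, 4=green, 5=red.
That is already a proper 5-coloring.

Yes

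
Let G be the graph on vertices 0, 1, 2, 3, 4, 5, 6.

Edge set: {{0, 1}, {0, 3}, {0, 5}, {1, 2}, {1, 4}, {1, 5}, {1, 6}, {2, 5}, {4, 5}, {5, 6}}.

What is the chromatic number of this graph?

0, 1, 5 form a triangle, so at least 3 colors are needed.
A valid assignment using 3 colors: 0=c, 1=a, 2=c, 3=a, 4=c, 5=b, 6=c. Each edge has distinct colors on its endpoints.

3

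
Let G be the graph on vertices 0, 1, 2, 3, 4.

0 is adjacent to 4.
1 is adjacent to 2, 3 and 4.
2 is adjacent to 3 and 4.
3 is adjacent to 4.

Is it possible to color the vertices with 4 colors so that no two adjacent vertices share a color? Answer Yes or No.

Yes

The chromatic number is 4. 1, 2, 3, 4 are pairwise adjacent (a clique of size 4), so at least 4 colors are needed.
4 colors suffice: color red → {4}; color blue → {0, 1}; color green → {2}; color yellow → {3}.
That is already a proper 4-coloring.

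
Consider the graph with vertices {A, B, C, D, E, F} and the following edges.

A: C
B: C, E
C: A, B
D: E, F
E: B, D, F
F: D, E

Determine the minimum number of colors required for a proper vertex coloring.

3

D, E, F are mutually adjacent, so at least 3 colors are needed.
3 colors suffice: color 1 → {C, E}; color 2 → {A, B, F}; color 3 → {D}. Each edge has distinct colors on its endpoints.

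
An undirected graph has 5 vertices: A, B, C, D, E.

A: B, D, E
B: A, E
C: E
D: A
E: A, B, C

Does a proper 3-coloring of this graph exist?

The chromatic number is 3. A, B, E are mutually adjacent, so at least 3 colors are needed.
3 colors suffice: A=1, B=3, C=1, D=2, E=2.
That is already a proper 3-coloring.

Yes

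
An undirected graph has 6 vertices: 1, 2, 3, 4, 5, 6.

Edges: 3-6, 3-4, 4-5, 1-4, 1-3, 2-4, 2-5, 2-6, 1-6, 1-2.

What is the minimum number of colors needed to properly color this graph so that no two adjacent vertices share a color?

2, 4, 5 form a triangle, so at least 3 colors are needed.
A valid assignment using 3 colors: 1=a, 2=b, 3=b, 4=c, 5=a, 6=c. Each edge has distinct colors on its endpoints.

3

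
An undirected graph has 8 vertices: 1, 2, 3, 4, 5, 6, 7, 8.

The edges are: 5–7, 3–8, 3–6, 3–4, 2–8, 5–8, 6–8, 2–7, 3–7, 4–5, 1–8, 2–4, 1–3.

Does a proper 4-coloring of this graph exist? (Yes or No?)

The chromatic number is 3. 1, 3, 8 form a triangle, so at least 3 colors are needed.
3 colors suffice: color red → {2, 3, 5}; color blue → {4, 7, 8}; color green → {1, 6}.
Since 4 ≥ 3, a proper 4-coloring certainly exists.

Yes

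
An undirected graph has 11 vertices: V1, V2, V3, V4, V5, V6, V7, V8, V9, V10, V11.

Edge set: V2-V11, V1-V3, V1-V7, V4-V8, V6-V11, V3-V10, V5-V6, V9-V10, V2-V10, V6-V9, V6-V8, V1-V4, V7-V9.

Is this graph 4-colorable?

Yes

The chromatic number is 3. The cycle V11-V2-V10-V9-V6-V11 has odd length 5, so it cannot be 2-colored; at least 3 colors are needed.
3 colors suffice: color red → {V1, V6, V10}; color blue → {V3, V5, V8, V9, V11}; color green → {V2, V4, V7}.
Since 4 ≥ 3, a proper 4-coloring certainly exists.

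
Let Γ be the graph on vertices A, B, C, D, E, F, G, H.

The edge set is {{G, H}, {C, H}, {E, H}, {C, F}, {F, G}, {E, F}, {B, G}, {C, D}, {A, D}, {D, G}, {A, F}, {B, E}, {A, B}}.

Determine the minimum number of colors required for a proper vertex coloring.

2

B and G are adjacent, so at least 2 colors are needed.
2 colors suffice: color 1 → {B, D, F, H}; color 2 → {A, C, E, G}. Each edge has distinct colors on its endpoints.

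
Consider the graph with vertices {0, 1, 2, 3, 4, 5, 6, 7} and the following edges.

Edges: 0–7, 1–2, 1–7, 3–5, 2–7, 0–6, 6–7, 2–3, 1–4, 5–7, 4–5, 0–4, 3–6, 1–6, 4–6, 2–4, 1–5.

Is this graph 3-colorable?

The chromatic number is 3. 0, 6, 7 are mutually adjacent, so at least 3 colors are needed.
One proper 3-coloring: 0=green, 1=green, 2=blue, 3=red, 4=red, 5=blue, 6=blue, 7=red.
That is already a proper 3-coloring.

Yes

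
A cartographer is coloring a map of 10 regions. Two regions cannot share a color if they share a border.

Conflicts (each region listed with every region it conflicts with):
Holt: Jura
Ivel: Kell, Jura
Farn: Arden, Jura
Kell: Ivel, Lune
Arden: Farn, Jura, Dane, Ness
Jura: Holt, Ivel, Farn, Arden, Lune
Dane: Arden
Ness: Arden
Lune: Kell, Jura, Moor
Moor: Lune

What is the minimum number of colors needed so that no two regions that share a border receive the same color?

3

Farn, Arden, Jura pairwise conflict, so at least 3 colors are needed.
3 colors suffice: color 1 → {Kell, Jura, Dane, Ness, Moor}; color 2 → {Holt, Ivel, Arden, Lune}; color 3 → {Farn}. No two conflicting regions share a color.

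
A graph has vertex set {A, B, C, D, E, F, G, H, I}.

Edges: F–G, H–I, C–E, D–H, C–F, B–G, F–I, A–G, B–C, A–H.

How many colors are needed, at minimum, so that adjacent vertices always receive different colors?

3

The cycle H-I-F-G-A-H has odd length 5, so it cannot be 2-colored; at least 3 colors are needed.
One proper 3-coloring: A=green, B=red, C=blue, D=blue, E=red, F=red, G=blue, H=red, I=blue. Every edge joins two different colors.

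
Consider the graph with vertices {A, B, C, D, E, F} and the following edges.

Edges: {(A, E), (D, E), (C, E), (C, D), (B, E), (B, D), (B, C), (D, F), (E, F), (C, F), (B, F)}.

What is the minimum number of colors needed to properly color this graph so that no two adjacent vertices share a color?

B, C, D, E, F are mutually adjacent (a clique of size 5), so at least 5 colors are needed.
One proper 5-coloring: A=blue, B=green, C=blue, D=yellow, E=red, F=purple. No two adjacent vertices share a color.

5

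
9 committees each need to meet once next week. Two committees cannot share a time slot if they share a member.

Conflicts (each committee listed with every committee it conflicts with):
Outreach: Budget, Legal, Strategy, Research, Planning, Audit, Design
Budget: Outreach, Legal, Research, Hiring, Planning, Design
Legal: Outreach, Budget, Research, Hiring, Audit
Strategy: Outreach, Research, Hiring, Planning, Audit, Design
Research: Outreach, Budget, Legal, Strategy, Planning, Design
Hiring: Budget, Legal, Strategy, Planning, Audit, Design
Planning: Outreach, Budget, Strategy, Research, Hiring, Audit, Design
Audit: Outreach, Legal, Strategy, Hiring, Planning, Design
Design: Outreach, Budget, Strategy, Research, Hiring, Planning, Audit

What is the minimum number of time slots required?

Outreach, Strategy, Planning, Audit, Design all conflict with each other, so at least 5 time slots are needed.
5 time slots suffice: Outreach=3, Budget=5, Legal=1, Strategy=5, Research=4, Hiring=3, Planning=2, Audit=4, Design=1. Every pair that conflicts lands in different time slots.

5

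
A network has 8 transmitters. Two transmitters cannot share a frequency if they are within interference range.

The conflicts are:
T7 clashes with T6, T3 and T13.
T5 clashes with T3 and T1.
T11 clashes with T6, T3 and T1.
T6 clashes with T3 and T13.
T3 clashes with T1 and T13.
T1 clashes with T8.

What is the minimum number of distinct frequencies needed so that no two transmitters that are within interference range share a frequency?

T7, T6, T3, T13 are mutually in conflict, so at least 4 frequencies are needed.
4 frequencies suffice: frequency 1 → {T3, T8}; frequency 2 → {T6, T1}; frequency 3 → {T7, T5, T11}; frequency 4 → {T13}. Every pair that conflicts lands in different frequencies.

4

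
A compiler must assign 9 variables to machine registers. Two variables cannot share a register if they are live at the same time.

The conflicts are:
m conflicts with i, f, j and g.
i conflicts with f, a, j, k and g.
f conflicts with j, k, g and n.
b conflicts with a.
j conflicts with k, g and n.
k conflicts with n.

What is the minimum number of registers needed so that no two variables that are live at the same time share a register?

m, i, f, j, g are mutually in conflict, so at least 5 registers are needed.
A valid assignment using 5 registers: m=5, i=1, f=2, b=1, a=2, j=3, k=4, g=4, n=1. No two conflicting variables share a register.

5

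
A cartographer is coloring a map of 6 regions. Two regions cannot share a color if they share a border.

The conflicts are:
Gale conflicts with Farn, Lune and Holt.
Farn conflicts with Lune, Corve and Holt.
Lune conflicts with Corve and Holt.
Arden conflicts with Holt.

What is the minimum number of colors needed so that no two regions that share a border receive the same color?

4

Gale, Farn, Lune, Holt all conflict with each other, so at least 4 colors are needed.
4 colors suffice: Gale=4, Farn=2, Lune=1, Arden=1, Corve=3, Holt=3. Every pair that conflicts lands in different colors.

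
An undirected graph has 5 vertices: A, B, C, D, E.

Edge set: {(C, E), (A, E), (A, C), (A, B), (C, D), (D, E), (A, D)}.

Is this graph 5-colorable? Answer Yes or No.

Yes

The chromatic number is 4. A, C, D, E form a clique, so at least 4 colors are needed.
4 colors suffice: color 1 → {A}; color 2 → {B, C}; color 3 → {D}; color 4 → {E}.
Since 5 ≥ 4, a proper 5-coloring certainly exists.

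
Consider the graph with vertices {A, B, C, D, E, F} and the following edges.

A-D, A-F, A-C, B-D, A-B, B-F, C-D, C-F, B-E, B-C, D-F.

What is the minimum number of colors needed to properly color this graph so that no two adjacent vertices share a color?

A, B, C, D, F are pairwise adjacent (a clique of size 5), so at least 5 colors are needed.
5 colors suffice: color red → {B}; color blue → {E, F}; color green → {C}; color yellow → {A}; color purple → {D}. Every edge joins two different colors.

5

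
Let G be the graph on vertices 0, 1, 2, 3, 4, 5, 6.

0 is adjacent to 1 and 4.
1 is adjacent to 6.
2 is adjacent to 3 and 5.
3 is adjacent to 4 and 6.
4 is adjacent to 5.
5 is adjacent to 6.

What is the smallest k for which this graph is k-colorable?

The cycle 0-4-5-6-1-0 has odd length 5, so it cannot be 2-colored; at least 3 colors are needed.
A valid assignment using 3 colors: 0=red, 1=green, 2=blue, 3=red, 4=blue, 5=red, 6=blue. No two adjacent vertices share a color.

3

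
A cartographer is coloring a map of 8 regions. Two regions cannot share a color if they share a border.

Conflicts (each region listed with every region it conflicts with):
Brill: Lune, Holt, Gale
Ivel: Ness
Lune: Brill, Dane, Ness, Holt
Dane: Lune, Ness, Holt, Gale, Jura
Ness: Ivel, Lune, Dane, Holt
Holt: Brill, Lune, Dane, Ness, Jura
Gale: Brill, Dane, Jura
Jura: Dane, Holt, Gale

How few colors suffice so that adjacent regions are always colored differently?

Lune, Dane, Ness, Holt are mutually in conflict, so at least 4 colors are needed.
4 colors suffice: color 1 → {Ivel, Holt, Gale}; color 2 → {Brill, Dane}; color 3 → {Ness, Jura}; color 4 → {Lune}. No two conflicting regions share a color.

4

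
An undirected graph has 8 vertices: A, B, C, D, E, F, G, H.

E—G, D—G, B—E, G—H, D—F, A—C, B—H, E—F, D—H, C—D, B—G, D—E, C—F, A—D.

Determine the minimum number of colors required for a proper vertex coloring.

B, E, G form a triangle, so at least 3 colors are needed.
3 colors suffice: A=green, B=red, C=blue, D=red, E=blue, F=green, G=green, H=blue. Each edge has distinct colors on its endpoints.

3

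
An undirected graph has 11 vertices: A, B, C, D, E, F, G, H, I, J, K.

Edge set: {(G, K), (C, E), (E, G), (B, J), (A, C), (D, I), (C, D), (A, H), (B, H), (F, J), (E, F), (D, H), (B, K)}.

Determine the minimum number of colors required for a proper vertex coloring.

The cycle B-H-A-C-E-G-K-B has odd length 7, so it cannot be 2-colored; at least 3 colors are needed.
3 colors suffice: color 1 → {C, F, H, I, K}; color 2 → {A, B, D, E}; color 3 → {G, J}. Every edge joins two different colors.

3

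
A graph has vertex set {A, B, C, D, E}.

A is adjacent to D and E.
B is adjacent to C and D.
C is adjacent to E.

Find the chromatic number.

The cycle B-D-A-E-C-B has odd length 5, so it cannot be 2-colored; at least 3 colors are needed.
3 colors suffice: color red → {A, B}; color blue → {C, D}; color green → {E}. Each edge has distinct colors on its endpoints.

3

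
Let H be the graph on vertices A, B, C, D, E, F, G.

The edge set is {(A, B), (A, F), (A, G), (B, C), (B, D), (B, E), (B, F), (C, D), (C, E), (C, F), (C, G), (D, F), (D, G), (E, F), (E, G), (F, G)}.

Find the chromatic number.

C, D, F, G are mutually adjacent (a clique of size 4), so at least 4 colors are needed.
4 colors suffice: A=3, B=2, C=3, D=4, E=4, F=1, G=2. No two adjacent vertices share a color.

4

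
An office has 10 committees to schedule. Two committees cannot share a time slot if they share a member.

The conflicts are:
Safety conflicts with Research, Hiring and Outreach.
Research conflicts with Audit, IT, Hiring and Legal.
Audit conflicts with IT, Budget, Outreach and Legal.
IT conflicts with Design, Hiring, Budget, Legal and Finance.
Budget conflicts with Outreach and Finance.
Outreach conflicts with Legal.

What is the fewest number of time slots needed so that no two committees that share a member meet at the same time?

Research, Audit, IT, Legal all conflict with each other, so at least 4 time slots are needed.
4 time slots suffice: time slot 1 → {IT, Outreach}; time slot 2 → {Research, Design, Budget}; time slot 3 → {Audit, Hiring, Finance}; time slot 4 → {Safety, Legal}. No two conflicting committees share a time slot.

4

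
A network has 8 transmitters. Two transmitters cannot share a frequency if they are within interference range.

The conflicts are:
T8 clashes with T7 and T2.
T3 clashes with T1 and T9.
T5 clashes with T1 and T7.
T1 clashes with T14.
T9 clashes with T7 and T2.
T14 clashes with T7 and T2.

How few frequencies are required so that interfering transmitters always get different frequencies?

The cycle T1-T5-T7-T9-T3-T1 has odd length 5, so it cannot be 2-colored; at least 3 frequencies are needed.
A valid assignment using 3 frequencies: T8=2, T3=3, T5=2, T1=1, T9=2, T14=2, T7=1, T2=1. No two conflicting transmitters share a frequency.

3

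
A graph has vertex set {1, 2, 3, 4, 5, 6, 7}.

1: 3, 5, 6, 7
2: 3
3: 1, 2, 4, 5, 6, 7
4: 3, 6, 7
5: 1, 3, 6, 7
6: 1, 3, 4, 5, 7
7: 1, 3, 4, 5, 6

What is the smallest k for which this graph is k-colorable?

1, 3, 5, 6, 7 are pairwise adjacent (a clique of size 5), so at least 5 colors are needed.
A valid assignment using 5 colors: 1=e, 2=b, 3=a, 4=d, 5=d, 6=c, 7=b. Each edge has distinct colors on its endpoints.

5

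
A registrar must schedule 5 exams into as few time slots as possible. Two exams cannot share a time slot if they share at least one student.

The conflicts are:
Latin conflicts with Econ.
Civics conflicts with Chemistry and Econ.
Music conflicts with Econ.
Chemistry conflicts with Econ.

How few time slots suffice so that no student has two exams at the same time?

3

Civics, Chemistry, Econ are mutually in conflict, so at least 3 time slots are needed.
Using 3 time slots: Latin=2, Civics=3, Music=2, Chemistry=2, Econ=1. No two conflicting exams share a time slot.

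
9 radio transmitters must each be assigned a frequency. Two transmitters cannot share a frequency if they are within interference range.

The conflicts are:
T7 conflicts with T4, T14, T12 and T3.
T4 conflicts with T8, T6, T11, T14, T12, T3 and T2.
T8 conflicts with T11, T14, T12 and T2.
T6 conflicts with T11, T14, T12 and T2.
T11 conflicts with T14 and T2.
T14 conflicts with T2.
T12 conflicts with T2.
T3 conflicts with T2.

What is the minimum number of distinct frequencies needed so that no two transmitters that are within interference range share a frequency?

T4, T6, T11, T14, T2 pairwise conflict, so at least 5 frequencies are needed.
5 frequencies suffice: T7=2, T4=1, T8=5, T6=5, T11=4, T14=3, T12=3, T3=3, T2=2. No two conflicting transmitters share a frequency.

5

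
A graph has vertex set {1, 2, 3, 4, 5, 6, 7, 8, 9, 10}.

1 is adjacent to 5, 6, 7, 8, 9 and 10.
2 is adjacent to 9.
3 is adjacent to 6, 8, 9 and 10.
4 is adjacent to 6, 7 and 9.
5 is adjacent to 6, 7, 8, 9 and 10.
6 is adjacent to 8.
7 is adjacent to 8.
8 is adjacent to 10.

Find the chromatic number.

4

1, 5, 6, 8 are mutually adjacent (a clique of size 4), so at least 4 colors are needed.
4 colors suffice: color red → {2, 3, 4, 5}; color blue → {8, 9}; color green → {1}; color yellow → {6, 7, 10}. Every edge joins two different colors.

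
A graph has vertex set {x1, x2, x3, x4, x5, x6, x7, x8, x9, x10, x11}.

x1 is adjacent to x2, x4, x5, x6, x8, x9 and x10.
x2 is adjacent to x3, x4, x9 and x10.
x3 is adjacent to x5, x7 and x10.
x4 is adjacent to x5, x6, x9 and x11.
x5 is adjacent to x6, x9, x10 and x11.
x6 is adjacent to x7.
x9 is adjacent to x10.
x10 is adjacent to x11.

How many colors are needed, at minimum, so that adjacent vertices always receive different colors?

4

x1, x5, x9, x10 are mutually adjacent (a clique of size 4), so at least 4 colors are needed.
4 colors suffice: x1=B, x2=R, x3=B, x4=G, x5=R, x6=Y, x7=R, x8=R, x9=Y, x10=G, x11=B. Each edge has distinct colors on its endpoints.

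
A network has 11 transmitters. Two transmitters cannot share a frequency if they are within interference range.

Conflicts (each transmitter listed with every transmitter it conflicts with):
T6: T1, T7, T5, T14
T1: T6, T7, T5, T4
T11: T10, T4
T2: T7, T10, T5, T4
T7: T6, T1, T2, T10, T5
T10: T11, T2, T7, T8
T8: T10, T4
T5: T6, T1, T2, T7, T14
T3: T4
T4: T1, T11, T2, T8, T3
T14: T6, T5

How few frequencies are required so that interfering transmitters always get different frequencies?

4

T6, T1, T7, T5 all conflict with each other, so at least 4 frequencies are needed.
4 frequencies suffice: T6=3, T1=4, T11=3, T2=3, T7=1, T10=2, T8=3, T5=2, T3=2, T4=1, T14=1. No two conflicting transmitters share a frequency.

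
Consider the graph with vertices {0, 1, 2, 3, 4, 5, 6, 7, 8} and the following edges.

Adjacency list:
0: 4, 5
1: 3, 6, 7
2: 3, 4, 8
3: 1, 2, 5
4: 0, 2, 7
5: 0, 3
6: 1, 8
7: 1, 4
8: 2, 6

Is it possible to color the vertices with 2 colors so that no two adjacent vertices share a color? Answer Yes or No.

No

The cycle 2-4-0-5-3-2 has odd length 5, so it cannot be 2-colored; at least 3 colors are needed.
So 2 colors are not enough.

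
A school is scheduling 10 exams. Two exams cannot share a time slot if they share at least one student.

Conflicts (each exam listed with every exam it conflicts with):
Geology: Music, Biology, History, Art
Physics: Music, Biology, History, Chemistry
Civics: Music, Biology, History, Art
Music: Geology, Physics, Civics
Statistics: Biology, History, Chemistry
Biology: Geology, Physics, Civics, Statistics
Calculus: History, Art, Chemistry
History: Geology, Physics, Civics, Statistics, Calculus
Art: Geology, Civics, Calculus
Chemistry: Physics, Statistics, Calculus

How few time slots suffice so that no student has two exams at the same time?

Civics and Music conflict, so at least 2 time slots are needed.
2 time slots suffice: time slot 1 → {Music, Biology, History, Art, Chemistry}; time slot 2 → {Geology, Physics, Civics, Statistics, Calculus}. No two conflicting exams share a time slot.

2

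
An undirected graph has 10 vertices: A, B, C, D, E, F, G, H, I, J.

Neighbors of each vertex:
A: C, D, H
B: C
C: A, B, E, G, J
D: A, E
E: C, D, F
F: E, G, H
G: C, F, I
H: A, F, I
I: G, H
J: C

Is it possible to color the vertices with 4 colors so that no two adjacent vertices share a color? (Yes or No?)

Yes

The chromatic number is 3. The cycle F-E-D-A-H-F has odd length 5, so it cannot be 2-colored; at least 3 colors are needed.
3 colors suffice: color 1 → {C, D, H}; color 2 → {A, B, E, G, J}; color 3 → {F, I}.
Since 4 ≥ 3, a proper 4-coloring certainly exists.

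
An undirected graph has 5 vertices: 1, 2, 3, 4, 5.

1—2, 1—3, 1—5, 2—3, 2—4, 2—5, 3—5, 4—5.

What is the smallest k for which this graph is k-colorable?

4

1, 2, 3, 5 are mutually adjacent (a clique of size 4), so at least 4 colors are needed.
4 colors suffice: color a → {5}; color b → {2}; color c → {1, 4}; color d → {3}. No two adjacent vertices share a color.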